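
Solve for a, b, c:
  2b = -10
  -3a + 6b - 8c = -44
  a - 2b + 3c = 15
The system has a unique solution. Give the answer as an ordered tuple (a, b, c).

Form the augmented matrix and row-reduce:
  [  0   2   0  |  -10 ]
  [ -3   6  -8  |  -44 ]
  [  1  -2   3  |   15 ]
R1 <-> R2
  [ -3   6  -8  |  -44 ]
  [  0   2   0  |  -10 ]
  [  1  -2   3  |   15 ]
R1 := -1/3·R1
  [ 1  -2  8/3  |  44/3 ]
  [ 0   2    0  |   -10 ]
  [ 1  -2    3  |    15 ]
R3 := R3 − R1
  [ 1  -2  8/3  |  44/3 ]
  [ 0   2    0  |   -10 ]
  [ 0   0  1/3  |   1/3 ]
R2 := 1/2·R2
  [ 1  -2  8/3  |  44/3 ]
  [ 0   1    0  |    -5 ]
  [ 0   0  1/3  |   1/3 ]
R3 := 3·R3
  [ 1  -2  8/3  |  44/3 ]
  [ 0   1    0  |    -5 ]
  [ 0   0    1  |     1 ]
R1 := R1 − 8/3·R3
  [ 1  -2  0  |  12 ]
  [ 0   1  0  |  -5 ]
  [ 0   0  1  |   1 ]
R1 := R1 + 2·R2
  [ 1  0  0  |   2 ]
  [ 0  1  0  |  -5 ]
  [ 0  0  1  |   1 ]
Reading off the last column: a = 2, b = -5, c = 1.

(2, -5, 1)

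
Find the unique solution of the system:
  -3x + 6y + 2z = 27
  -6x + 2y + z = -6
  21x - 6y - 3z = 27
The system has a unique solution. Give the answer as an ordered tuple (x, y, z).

Form the augmented matrix and row-reduce:
  [ -3   6   2  |  27 ]
  [ -6   2   1  |  -6 ]
  [ 21  -6  -3  |  27 ]
R1 -> -1/3·R1
  [  1  -2  -2/3  |  -9 ]
  [ -6   2     1  |  -6 ]
  [ 21  -6    -3  |  27 ]
R2 -> R2 + 6·R1
  [  1   -2  -2/3  |   -9 ]
  [  0  -10    -3  |  -60 ]
  [ 21   -6    -3  |   27 ]
R3 -> R3 − 21·R1
  [ 1   -2  -2/3  |   -9 ]
  [ 0  -10    -3  |  -60 ]
  [ 0   36    11  |  216 ]
R2 -> -1/10·R2
  [ 1  -2  -2/3  |   -9 ]
  [ 0   1  3/10  |    6 ]
  [ 0  36    11  |  216 ]
R3 -> R3 − 36·R2
  [ 1  -2  -2/3  |  -9 ]
  [ 0   1  3/10  |   6 ]
  [ 0   0   1/5  |   0 ]
R3 -> 5·R3
  [ 1  -2  -2/3  |  -9 ]
  [ 0   1  3/10  |   6 ]
  [ 0   0     1  |   0 ]
R2 -> R2 − 3/10·R3
  [ 1  -2  -2/3  |  -9 ]
  [ 0   1     0  |   6 ]
  [ 0   0     1  |   0 ]
R1 -> R1 + 2/3·R3
  [ 1  -2  0  |  -9 ]
  [ 0   1  0  |   6 ]
  [ 0   0  1  |   0 ]
R1 -> R1 + 2·R2
  [ 1  0  0  |  3 ]
  [ 0  1  0  |  6 ]
  [ 0  0  1  |  0 ]
Reading off the last column: x = 3, y = 6, z = 0.

(3, 6, 0)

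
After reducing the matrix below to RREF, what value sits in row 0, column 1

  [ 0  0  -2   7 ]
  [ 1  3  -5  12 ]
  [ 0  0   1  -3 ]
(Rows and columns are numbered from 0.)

3

R1 <=> R2
  [ 1  3  -5  12 ]
  [ 0  0  -2   7 ]
  [ 0  0   1  -3 ]
R2 ← -1/2·R2
  [ 1  3  -5    12 ]
  [ 0  0   1  -7/2 ]
  [ 0  0   1    -3 ]
R3 ← R3 − R2
  [ 1  3  -5    12 ]
  [ 0  0   1  -7/2 ]
  [ 0  0   0   1/2 ]
R3 ← 2·R3
  [ 1  3  -5    12 ]
  [ 0  0   1  -7/2 ]
  [ 0  0   0     1 ]
R2 ← R2 + 7/2·R3
  [ 1  3  -5  12 ]
  [ 0  0   1   0 ]
  [ 0  0   0   1 ]
R1 ← R1 − 12·R3
  [ 1  3  -5  0 ]
  [ 0  0   1  0 ]
  [ 0  0   0  1 ]
R1 ← R1 + 5·R2
  [ 1  3  0  0 ]
  [ 0  0  1  0 ]
  [ 0  0  0  1 ]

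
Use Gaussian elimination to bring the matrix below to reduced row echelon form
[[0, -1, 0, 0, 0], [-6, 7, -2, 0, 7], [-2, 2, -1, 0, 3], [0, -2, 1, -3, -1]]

R1 ↔ R2
  [ -6   7  -2   0   7 ]
  [  0  -1   0   0   0 ]
  [ -2   2  -1   0   3 ]
  [  0  -2   1  -3  -1 ]
R1 := -1/6·R1
  [  1  -7/6  1/3   0  -7/6 ]
  [  0    -1    0   0     0 ]
  [ -2     2   -1   0     3 ]
  [  0    -2    1  -3    -1 ]
R3 := R3 + 2·R1
  [ 1  -7/6   1/3   0  -7/6 ]
  [ 0    -1     0   0     0 ]
  [ 0  -1/3  -1/3   0   2/3 ]
  [ 0    -2     1  -3    -1 ]
R2 := -1·R2
  [ 1  -7/6   1/3   0  -7/6 ]
  [ 0     1     0   0     0 ]
  [ 0  -1/3  -1/3   0   2/3 ]
  [ 0    -2     1  -3    -1 ]
R3 := R3 + 1/3·R2
  [ 1  -7/6   1/3   0  -7/6 ]
  [ 0     1     0   0     0 ]
  [ 0     0  -1/3   0   2/3 ]
  [ 0    -2     1  -3    -1 ]
R4 := R4 + 2·R2
  [ 1  -7/6   1/3   0  -7/6 ]
  [ 0     1     0   0     0 ]
  [ 0     0  -1/3   0   2/3 ]
  [ 0     0     1  -3    -1 ]
R3 := -3·R3
  [ 1  -7/6  1/3   0  -7/6 ]
  [ 0     1    0   0     0 ]
  [ 0     0    1   0    -2 ]
  [ 0     0    1  -3    -1 ]
R4 := R4 − R3
  [ 1  -7/6  1/3   0  -7/6 ]
  [ 0     1    0   0     0 ]
  [ 0     0    1   0    -2 ]
  [ 0     0    0  -3     1 ]
R4 := -1/3·R4
  [ 1  -7/6  1/3  0  -7/6 ]
  [ 0     1    0  0     0 ]
  [ 0     0    1  0    -2 ]
  [ 0     0    0  1  -1/3 ]
R1 := R1 − 1/3·R3
  [ 1  -7/6  0  0  -1/2 ]
  [ 0     1  0  0     0 ]
  [ 0     0  1  0    -2 ]
  [ 0     0  0  1  -1/3 ]
R1 := R1 + 7/6·R2
  [ 1  0  0  0  -1/2 ]
  [ 0  1  0  0     0 ]
  [ 0  0  1  0    -2 ]
  [ 0  0  0  1  -1/3 ]

[[1, 0, 0, 0, -1/2], [0, 1, 0, 0, 0], [0, 0, 1, 0, -2], [0, 0, 0, 1, -1/3]]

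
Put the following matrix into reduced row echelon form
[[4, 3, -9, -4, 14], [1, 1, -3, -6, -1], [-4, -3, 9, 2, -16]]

[[1, 0, 0, 0, 3], [0, 1, -3, 0, 2], [0, 0, 0, 1, 1]]

Multiply ρ1 by 1/4.
  [  1  3/4  -9/4  -1  7/2 ]
  [  1    1    -3  -6   -1 ]
  [ -4   -3     9   2  -16 ]
Subtract ρ1 from ρ2.
  [  1  3/4  -9/4  -1   7/2 ]
  [  0  1/4  -3/4  -5  -9/2 ]
  [ -4   -3     9   2   -16 ]
Add 4 times ρ1 to ρ3.
  [ 1  3/4  -9/4  -1   7/2 ]
  [ 0  1/4  -3/4  -5  -9/2 ]
  [ 0    0     0  -2    -2 ]
Multiply ρ2 by 4.
  [ 1  3/4  -9/4   -1  7/2 ]
  [ 0    1    -3  -20  -18 ]
  [ 0    0     0   -2   -2 ]
Multiply ρ3 by -1/2.
  [ 1  3/4  -9/4   -1  7/2 ]
  [ 0    1    -3  -20  -18 ]
  [ 0    0     0    1    1 ]
Add 20 times ρ3 to ρ2.
  [ 1  3/4  -9/4  -1  7/2 ]
  [ 0    1    -3   0    2 ]
  [ 0    0     0   1    1 ]
Add ρ3 to ρ1.
  [ 1  3/4  -9/4  0  9/2 ]
  [ 0    1    -3  0    2 ]
  [ 0    0     0  1    1 ]
Subtract 3/4 times ρ2 from ρ1.
  [ 1  0   0  0  3 ]
  [ 0  1  -3  0  2 ]
  [ 0  0   0  1  1 ]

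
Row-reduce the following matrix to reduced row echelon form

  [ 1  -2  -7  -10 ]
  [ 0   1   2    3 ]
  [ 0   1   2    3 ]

ρ3 → ρ3 − ρ2
ρ1 → ρ1 + 2·ρ2

[[1, 0, -3, -4], [0, 1, 2, 3], [0, 0, 0, 0]]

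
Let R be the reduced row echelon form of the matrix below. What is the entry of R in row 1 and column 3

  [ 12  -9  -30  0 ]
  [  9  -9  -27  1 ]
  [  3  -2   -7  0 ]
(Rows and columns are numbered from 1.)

ρ1 -> 1/12·ρ1
ρ2 -> ρ2 − 9·ρ1
ρ3 -> ρ3 − 3·ρ1
ρ2 -> -4/9·ρ2
ρ3 -> ρ3 − 1/4·ρ2
ρ3 -> 9·ρ3
ρ2 -> ρ2 + 4/9·ρ3
ρ1 -> ρ1 + 3/4·ρ2

-1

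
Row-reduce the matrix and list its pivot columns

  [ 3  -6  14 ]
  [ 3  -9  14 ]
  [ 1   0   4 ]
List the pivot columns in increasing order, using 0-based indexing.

Multiply R1 by 1/3.
  [ 1  -2  14/3 ]
  [ 3  -9    14 ]
  [ 1   0     4 ]
Subtract 3 times R1 from R2.
  [ 1  -2  14/3 ]
  [ 0  -3     0 ]
  [ 1   0     4 ]
Subtract R1 from R3.
  [ 1  -2  14/3 ]
  [ 0  -3     0 ]
  [ 0   2  -2/3 ]
Multiply R2 by -1/3.
  [ 1  -2  14/3 ]
  [ 0   1     0 ]
  [ 0   2  -2/3 ]
Subtract 2 times R2 from R3.
  [ 1  -2  14/3 ]
  [ 0   1     0 ]
  [ 0   0  -2/3 ]
Multiply R3 by -3/2.
  [ 1  -2  14/3 ]
  [ 0   1     0 ]
  [ 0   0     1 ]
Subtract 14/3 times R3 from R1.
  [ 1  -2  0 ]
  [ 0   1  0 ]
  [ 0   0  1 ]
Add 2 times R2 to R1.
  [ 1  0  0 ]
  [ 0  1  0 ]
  [ 0  0  1 ]
Pivot columns are the columns containing a leading 1.

0, 1, 2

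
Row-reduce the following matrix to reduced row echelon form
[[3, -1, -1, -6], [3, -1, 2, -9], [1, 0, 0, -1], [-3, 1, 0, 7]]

Multiply R1 by 1/3.
  [  1  -1/3  -1/3  -2 ]
  [  3    -1     2  -9 ]
  [  1     0     0  -1 ]
  [ -3     1     0   7 ]
Subtract 3 times R1 from R2.
  [  1  -1/3  -1/3  -2 ]
  [  0     0     3  -3 ]
  [  1     0     0  -1 ]
  [ -3     1     0   7 ]
Subtract R1 from R3.
  [  1  -1/3  -1/3  -2 ]
  [  0     0     3  -3 ]
  [  0   1/3   1/3   1 ]
  [ -3     1     0   7 ]
Add 3 times R1 to R4.
  [ 1  -1/3  -1/3  -2 ]
  [ 0     0     3  -3 ]
  [ 0   1/3   1/3   1 ]
  [ 0     0    -1   1 ]
Swap R2 and R3.
  [ 1  -1/3  -1/3  -2 ]
  [ 0   1/3   1/3   1 ]
  [ 0     0     3  -3 ]
  [ 0     0    -1   1 ]
Multiply R2 by 3.
  [ 1  -1/3  -1/3  -2 ]
  [ 0     1     1   3 ]
  [ 0     0     3  -3 ]
  [ 0     0    -1   1 ]
Multiply R3 by 1/3.
  [ 1  -1/3  -1/3  -2 ]
  [ 0     1     1   3 ]
  [ 0     0     1  -1 ]
  [ 0     0    -1   1 ]
Add R3 to R4.
  [ 1  -1/3  -1/3  -2 ]
  [ 0     1     1   3 ]
  [ 0     0     1  -1 ]
  [ 0     0     0   0 ]
Subtract R3 from R2.
  [ 1  -1/3  -1/3  -2 ]
  [ 0     1     0   4 ]
  [ 0     0     1  -1 ]
  [ 0     0     0   0 ]
Add 1/3 times R3 to R1.
  [ 1  -1/3  0  -7/3 ]
  [ 0     1  0     4 ]
  [ 0     0  1    -1 ]
  [ 0     0  0     0 ]
Add 1/3 times R2 to R1.
  [ 1  0  0  -1 ]
  [ 0  1  0   4 ]
  [ 0  0  1  -1 ]
  [ 0  0  0   0 ]

[[1, 0, 0, -1], [0, 1, 0, 4], [0, 0, 1, -1], [0, 0, 0, 0]]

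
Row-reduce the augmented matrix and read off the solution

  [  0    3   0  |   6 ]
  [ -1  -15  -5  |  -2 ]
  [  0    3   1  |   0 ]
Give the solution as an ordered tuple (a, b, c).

(2, 2, -6)

Swap R1 and R2.
  [ -1  -15  -5  |  -2 ]
  [  0    3   0  |   6 ]
  [  0    3   1  |   0 ]
Multiply R1 by -1.
  [ 1  15  5  |  2 ]
  [ 0   3  0  |  6 ]
  [ 0   3  1  |  0 ]
Multiply R2 by 1/3.
  [ 1  15  5  |  2 ]
  [ 0   1  0  |  2 ]
  [ 0   3  1  |  0 ]
Subtract 3 times R2 from R3.
  [ 1  15  5  |   2 ]
  [ 0   1  0  |   2 ]
  [ 0   0  1  |  -6 ]
Subtract 5 times R3 from R1.
  [ 1  15  0  |  32 ]
  [ 0   1  0  |   2 ]
  [ 0   0  1  |  -6 ]
Subtract 15 times R2 from R1.
  [ 1  0  0  |   2 ]
  [ 0  1  0  |   2 ]
  [ 0  0  1  |  -6 ]
Reading off the last column: a = 2, b = 2, c = -6.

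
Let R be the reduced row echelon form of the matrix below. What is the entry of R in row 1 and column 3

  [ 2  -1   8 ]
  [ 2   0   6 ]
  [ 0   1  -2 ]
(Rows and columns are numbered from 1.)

Multiply ρ1 by 1/2.
Subtract 2 times ρ1 from ρ2.
Subtract ρ2 from ρ3.
Add 1/2 times ρ2 to ρ1.

3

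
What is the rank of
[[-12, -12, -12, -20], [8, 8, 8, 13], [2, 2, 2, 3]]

rank = 2

ρ1 → -1/12·ρ1
  [ 1  1  1  5/3 ]
  [ 8  8  8   13 ]
  [ 2  2  2    3 ]
ρ2 → ρ2 − 8·ρ1
  [ 1  1  1   5/3 ]
  [ 0  0  0  -1/3 ]
  [ 2  2  2     3 ]
ρ3 → ρ3 − 2·ρ1
  [ 1  1  1   5/3 ]
  [ 0  0  0  -1/3 ]
  [ 0  0  0  -1/3 ]
ρ2 → -3·ρ2
  [ 1  1  1   5/3 ]
  [ 0  0  0     1 ]
  [ 0  0  0  -1/3 ]
ρ3 → ρ3 + 1/3·ρ2
  [ 1  1  1  5/3 ]
  [ 0  0  0    1 ]
  [ 0  0  0    0 ]
ρ1 → ρ1 − 5/3·ρ2
  [ 1  1  1  0 ]
  [ 0  0  0  1 ]
  [ 0  0  0  0 ]
The reduced form has 2 nonzero rows.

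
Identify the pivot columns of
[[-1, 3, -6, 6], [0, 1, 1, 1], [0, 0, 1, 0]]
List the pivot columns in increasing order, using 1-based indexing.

Multiply R1 by -1.
  [ 1  -3  6  -6 ]
  [ 0   1  1   1 ]
  [ 0   0  1   0 ]
Subtract R3 from R2.
  [ 1  -3  6  -6 ]
  [ 0   1  0   1 ]
  [ 0   0  1   0 ]
Subtract 6 times R3 from R1.
  [ 1  -3  0  -6 ]
  [ 0   1  0   1 ]
  [ 0   0  1   0 ]
Add 3 times R2 to R1.
  [ 1  0  0  -3 ]
  [ 0  1  0   1 ]
  [ 0  0  1   0 ]
Pivot columns are the columns containing a leading 1.

1, 2, 3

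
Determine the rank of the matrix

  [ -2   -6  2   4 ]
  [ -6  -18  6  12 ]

R1 := -1/2·R1
R2 := R2 + 6·R1
The reduced form has 1 nonzero row.

rank = 1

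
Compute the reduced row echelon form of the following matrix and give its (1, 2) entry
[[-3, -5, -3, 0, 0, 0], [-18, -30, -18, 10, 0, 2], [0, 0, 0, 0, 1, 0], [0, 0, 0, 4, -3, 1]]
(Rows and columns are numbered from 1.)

5/3

r1 ← -1/3·r1
  [   1  5/3    1   0   0  0 ]
  [ -18  -30  -18  10   0  2 ]
  [   0    0    0   0   1  0 ]
  [   0    0    0   4  -3  1 ]
r2 ← r2 + 18·r1
  [ 1  5/3  1   0   0  0 ]
  [ 0    0  0  10   0  2 ]
  [ 0    0  0   0   1  0 ]
  [ 0    0  0   4  -3  1 ]
r2 ← 1/10·r2
  [ 1  5/3  1  0   0    0 ]
  [ 0    0  0  1   0  1/5 ]
  [ 0    0  0  0   1    0 ]
  [ 0    0  0  4  -3    1 ]
r4 ← r4 − 4·r2
  [ 1  5/3  1  0   0    0 ]
  [ 0    0  0  1   0  1/5 ]
  [ 0    0  0  0   1    0 ]
  [ 0    0  0  0  -3  1/5 ]
r4 ← r4 + 3·r3
  [ 1  5/3  1  0  0    0 ]
  [ 0    0  0  1  0  1/5 ]
  [ 0    0  0  0  1    0 ]
  [ 0    0  0  0  0  1/5 ]
r4 ← 5·r4
  [ 1  5/3  1  0  0    0 ]
  [ 0    0  0  1  0  1/5 ]
  [ 0    0  0  0  1    0 ]
  [ 0    0  0  0  0    1 ]
r2 ← r2 − 1/5·r4
  [ 1  5/3  1  0  0  0 ]
  [ 0    0  0  1  0  0 ]
  [ 0    0  0  0  1  0 ]
  [ 0    0  0  0  0  1 ]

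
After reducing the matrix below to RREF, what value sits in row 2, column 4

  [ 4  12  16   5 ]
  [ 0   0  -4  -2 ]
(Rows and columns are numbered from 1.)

1/2

r1 := 1/4·r1
  [ 1  3   4  5/4 ]
  [ 0  0  -4   -2 ]
r2 := -1/4·r2
  [ 1  3  4  5/4 ]
  [ 0  0  1  1/2 ]
r1 := r1 − 4·r2
  [ 1  3  0  -3/4 ]
  [ 0  0  1   1/2 ]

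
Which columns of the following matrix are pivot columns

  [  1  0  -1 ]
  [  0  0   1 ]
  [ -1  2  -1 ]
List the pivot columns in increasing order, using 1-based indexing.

1, 2, 3

Add R1 to R3.
Swap R2 and R3.
Multiply R2 by 1/2.
Add R3 to R2.
Add R3 to R1.
Pivot columns are the columns containing a leading 1.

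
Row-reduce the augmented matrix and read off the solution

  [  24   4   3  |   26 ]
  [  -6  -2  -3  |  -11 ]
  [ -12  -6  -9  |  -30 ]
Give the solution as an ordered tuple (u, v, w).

(1/2, 3, 2/3)

r1 ← 1/24·r1
  [   1  1/6  1/8  |  13/12 ]
  [  -6   -2   -3  |    -11 ]
  [ -12   -6   -9  |    -30 ]
r2 ← r2 + 6·r1
  [   1  1/6   1/8  |  13/12 ]
  [   0   -1  -9/4  |   -9/2 ]
  [ -12   -6    -9  |    -30 ]
r3 ← r3 + 12·r1
  [ 1  1/6    1/8  |  13/12 ]
  [ 0   -1   -9/4  |   -9/2 ]
  [ 0   -4  -15/2  |    -17 ]
r2 ← -1·r2
  [ 1  1/6    1/8  |  13/12 ]
  [ 0    1    9/4  |    9/2 ]
  [ 0   -4  -15/2  |    -17 ]
r3 ← r3 + 4·r2
  [ 1  1/6  1/8  |  13/12 ]
  [ 0    1  9/4  |    9/2 ]
  [ 0    0  3/2  |      1 ]
r3 ← 2/3·r3
  [ 1  1/6  1/8  |  13/12 ]
  [ 0    1  9/4  |    9/2 ]
  [ 0    0    1  |    2/3 ]
r2 ← r2 − 9/4·r3
  [ 1  1/6  1/8  |  13/12 ]
  [ 0    1    0  |      3 ]
  [ 0    0    1  |    2/3 ]
r1 ← r1 − 1/8·r3
  [ 1  1/6  0  |    1 ]
  [ 0    1  0  |    3 ]
  [ 0    0  1  |  2/3 ]
r1 ← r1 − 1/6·r2
  [ 1  0  0  |  1/2 ]
  [ 0  1  0  |    3 ]
  [ 0  0  1  |  2/3 ]
Reading off the last column: u = 1/2, v = 3, w = 2/3.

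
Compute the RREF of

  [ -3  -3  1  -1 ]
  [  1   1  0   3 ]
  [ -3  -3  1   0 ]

ρ1 -> -1/3·ρ1
  [  1   1  -1/3  1/3 ]
  [  1   1     0    3 ]
  [ -3  -3     1    0 ]
ρ2 -> ρ2 − ρ1
  [  1   1  -1/3  1/3 ]
  [  0   0   1/3  8/3 ]
  [ -3  -3     1    0 ]
ρ3 -> ρ3 + 3·ρ1
  [ 1  1  -1/3  1/3 ]
  [ 0  0   1/3  8/3 ]
  [ 0  0     0    1 ]
ρ2 -> 3·ρ2
  [ 1  1  -1/3  1/3 ]
  [ 0  0     1    8 ]
  [ 0  0     0    1 ]
ρ2 -> ρ2 − 8·ρ3
  [ 1  1  -1/3  1/3 ]
  [ 0  0     1    0 ]
  [ 0  0     0    1 ]
ρ1 -> ρ1 − 1/3·ρ3
  [ 1  1  -1/3  0 ]
  [ 0  0     1  0 ]
  [ 0  0     0  1 ]
ρ1 -> ρ1 + 1/3·ρ2
  [ 1  1  0  0 ]
  [ 0  0  1  0 ]
  [ 0  0  0  1 ]

[[1, 1, 0, 0], [0, 0, 1, 0], [0, 0, 0, 1]]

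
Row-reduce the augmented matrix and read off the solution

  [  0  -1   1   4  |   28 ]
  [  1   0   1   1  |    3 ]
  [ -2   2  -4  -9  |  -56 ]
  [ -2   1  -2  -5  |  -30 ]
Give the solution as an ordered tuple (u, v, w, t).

(-1, -6, -2, 6)

r1 <-> r2
  [  1   0   1   1  |    3 ]
  [  0  -1   1   4  |   28 ]
  [ -2   2  -4  -9  |  -56 ]
  [ -2   1  -2  -5  |  -30 ]
r3 -> r3 + 2·r1
  [  1   0   1   1  |    3 ]
  [  0  -1   1   4  |   28 ]
  [  0   2  -2  -7  |  -50 ]
  [ -2   1  -2  -5  |  -30 ]
r4 -> r4 + 2·r1
  [ 1   0   1   1  |    3 ]
  [ 0  -1   1   4  |   28 ]
  [ 0   2  -2  -7  |  -50 ]
  [ 0   1   0  -3  |  -24 ]
r2 -> -1·r2
  [ 1  0   1   1  |    3 ]
  [ 0  1  -1  -4  |  -28 ]
  [ 0  2  -2  -7  |  -50 ]
  [ 0  1   0  -3  |  -24 ]
r3 -> r3 − 2·r2
  [ 1  0   1   1  |    3 ]
  [ 0  1  -1  -4  |  -28 ]
  [ 0  0   0   1  |    6 ]
  [ 0  1   0  -3  |  -24 ]
r4 -> r4 − r2
  [ 1  0   1   1  |    3 ]
  [ 0  1  -1  -4  |  -28 ]
  [ 0  0   0   1  |    6 ]
  [ 0  0   1   1  |    4 ]
r3 <-> r4
  [ 1  0   1   1  |    3 ]
  [ 0  1  -1  -4  |  -28 ]
  [ 0  0   1   1  |    4 ]
  [ 0  0   0   1  |    6 ]
r3 -> r3 − r4
  [ 1  0   1   1  |    3 ]
  [ 0  1  -1  -4  |  -28 ]
  [ 0  0   1   0  |   -2 ]
  [ 0  0   0   1  |    6 ]
r2 -> r2 + 4·r4
  [ 1  0   1  1  |   3 ]
  [ 0  1  -1  0  |  -4 ]
  [ 0  0   1  0  |  -2 ]
  [ 0  0   0  1  |   6 ]
r1 -> r1 − r4
  [ 1  0   1  0  |  -3 ]
  [ 0  1  -1  0  |  -4 ]
  [ 0  0   1  0  |  -2 ]
  [ 0  0   0  1  |   6 ]
r2 -> r2 + r3
  [ 1  0  1  0  |  -3 ]
  [ 0  1  0  0  |  -6 ]
  [ 0  0  1  0  |  -2 ]
  [ 0  0  0  1  |   6 ]
r1 -> r1 − r3
  [ 1  0  0  0  |  -1 ]
  [ 0  1  0  0  |  -6 ]
  [ 0  0  1  0  |  -2 ]
  [ 0  0  0  1  |   6 ]
Reading off the last column: u = -1, v = -6, w = -2, t = 6.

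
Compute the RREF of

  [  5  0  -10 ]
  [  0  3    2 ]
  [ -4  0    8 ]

[[1, 0, -2], [0, 1, 2/3], [0, 0, 0]]

R1 ← 1/5·R1
  [  1  0  -2 ]
  [  0  3   2 ]
  [ -4  0   8 ]
R3 ← R3 + 4·R1
  [ 1  0  -2 ]
  [ 0  3   2 ]
  [ 0  0   0 ]
R2 ← 1/3·R2
  [ 1  0   -2 ]
  [ 0  1  2/3 ]
  [ 0  0    0 ]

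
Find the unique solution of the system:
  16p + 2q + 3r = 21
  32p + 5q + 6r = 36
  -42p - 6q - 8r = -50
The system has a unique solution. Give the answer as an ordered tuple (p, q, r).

(3, -6, -5)

Form the augmented matrix and row-reduce:
  [  16   2   3  |   21 ]
  [  32   5   6  |   36 ]
  [ -42  -6  -8  |  -50 ]
ρ1 ← 1/16·ρ1
  [   1  1/8  3/16  |  21/16 ]
  [  32    5     6  |     36 ]
  [ -42   -6    -8  |    -50 ]
ρ2 ← ρ2 − 32·ρ1
  [   1  1/8  3/16  |  21/16 ]
  [   0    1     0  |     -6 ]
  [ -42   -6    -8  |    -50 ]
ρ3 ← ρ3 + 42·ρ1
  [ 1   1/8  3/16  |  21/16 ]
  [ 0     1     0  |     -6 ]
  [ 0  -3/4  -1/8  |   41/8 ]
ρ3 ← ρ3 + 3/4·ρ2
  [ 1  1/8  3/16  |  21/16 ]
  [ 0    1     0  |     -6 ]
  [ 0    0  -1/8  |    5/8 ]
ρ3 ← -8·ρ3
  [ 1  1/8  3/16  |  21/16 ]
  [ 0    1     0  |     -6 ]
  [ 0    0     1  |     -5 ]
ρ1 ← ρ1 − 3/16·ρ3
  [ 1  1/8  0  |  9/4 ]
  [ 0    1  0  |   -6 ]
  [ 0    0  1  |   -5 ]
ρ1 ← ρ1 − 1/8·ρ2
  [ 1  0  0  |   3 ]
  [ 0  1  0  |  -6 ]
  [ 0  0  1  |  -5 ]
Reading off the last column: p = 3, q = -6, r = -5.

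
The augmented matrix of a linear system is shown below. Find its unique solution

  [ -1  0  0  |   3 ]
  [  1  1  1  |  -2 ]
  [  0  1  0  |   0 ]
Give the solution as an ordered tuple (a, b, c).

r1 ← -1·r1
r2 ← r2 − r1
r3 ← r3 − r2
r3 ← -1·r3
r2 ← r2 − r3
Reading off the last column: a = -3, b = 0, c = 1.

(-3, 0, 1)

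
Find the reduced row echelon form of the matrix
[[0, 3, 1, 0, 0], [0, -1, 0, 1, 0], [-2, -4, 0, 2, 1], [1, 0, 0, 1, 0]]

[[1, 0, 0, 1, 0], [0, 1, 0, -1, 0], [0, 0, 1, 3, 0], [0, 0, 0, 0, 1]]

r1 <=> r3
r1 ← -1/2·r1
r4 ← r4 − r1
r2 ← -1·r2
r3 ← r3 − 3·r2
r4 ← r4 + 2·r2
r4 ← 2·r4
r1 ← r1 + 1/2·r4
r1 ← r1 − 2·r2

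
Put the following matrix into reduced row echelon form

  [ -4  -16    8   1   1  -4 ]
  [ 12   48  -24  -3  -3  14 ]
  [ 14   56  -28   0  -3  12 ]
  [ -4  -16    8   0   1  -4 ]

r1 ← -1/4·r1
  [  1    4   -2  -1/4  -1/4   1 ]
  [ 12   48  -24    -3    -3  14 ]
  [ 14   56  -28     0    -3  12 ]
  [ -4  -16    8     0     1  -4 ]
r2 ← r2 − 12·r1
  [  1    4   -2  -1/4  -1/4   1 ]
  [  0    0    0     0     0   2 ]
  [ 14   56  -28     0    -3  12 ]
  [ -4  -16    8     0     1  -4 ]
r3 ← r3 − 14·r1
  [  1    4  -2  -1/4  -1/4   1 ]
  [  0    0   0     0     0   2 ]
  [  0    0   0   7/2   1/2  -2 ]
  [ -4  -16   8     0     1  -4 ]
r4 ← r4 + 4·r1
  [ 1  4  -2  -1/4  -1/4   1 ]
  [ 0  0   0     0     0   2 ]
  [ 0  0   0   7/2   1/2  -2 ]
  [ 0  0   0    -1     0   0 ]
r2 ↔ r3
  [ 1  4  -2  -1/4  -1/4   1 ]
  [ 0  0   0   7/2   1/2  -2 ]
  [ 0  0   0     0     0   2 ]
  [ 0  0   0    -1     0   0 ]
r2 ← 2/7·r2
  [ 1  4  -2  -1/4  -1/4     1 ]
  [ 0  0   0     1   1/7  -4/7 ]
  [ 0  0   0     0     0     2 ]
  [ 0  0   0    -1     0     0 ]
r4 ← r4 + r2
  [ 1  4  -2  -1/4  -1/4     1 ]
  [ 0  0   0     1   1/7  -4/7 ]
  [ 0  0   0     0     0     2 ]
  [ 0  0   0     0   1/7  -4/7 ]
r3 ↔ r4
  [ 1  4  -2  -1/4  -1/4     1 ]
  [ 0  0   0     1   1/7  -4/7 ]
  [ 0  0   0     0   1/7  -4/7 ]
  [ 0  0   0     0     0     2 ]
r3 ← 7·r3
  [ 1  4  -2  -1/4  -1/4     1 ]
  [ 0  0   0     1   1/7  -4/7 ]
  [ 0  0   0     0     1    -4 ]
  [ 0  0   0     0     0     2 ]
r4 ← 1/2·r4
  [ 1  4  -2  -1/4  -1/4     1 ]
  [ 0  0   0     1   1/7  -4/7 ]
  [ 0  0   0     0     1    -4 ]
  [ 0  0   0     0     0     1 ]
r3 ← r3 + 4·r4
  [ 1  4  -2  -1/4  -1/4     1 ]
  [ 0  0   0     1   1/7  -4/7 ]
  [ 0  0   0     0     1     0 ]
  [ 0  0   0     0     0     1 ]
r2 ← r2 + 4/7·r4
  [ 1  4  -2  -1/4  -1/4  1 ]
  [ 0  0   0     1   1/7  0 ]
  [ 0  0   0     0     1  0 ]
  [ 0  0   0     0     0  1 ]
r1 ← r1 − r4
  [ 1  4  -2  -1/4  -1/4  0 ]
  [ 0  0   0     1   1/7  0 ]
  [ 0  0   0     0     1  0 ]
  [ 0  0   0     0     0  1 ]
r2 ← r2 − 1/7·r3
  [ 1  4  -2  -1/4  -1/4  0 ]
  [ 0  0   0     1     0  0 ]
  [ 0  0   0     0     1  0 ]
  [ 0  0   0     0     0  1 ]
r1 ← r1 + 1/4·r3
  [ 1  4  -2  -1/4  0  0 ]
  [ 0  0   0     1  0  0 ]
  [ 0  0   0     0  1  0 ]
  [ 0  0   0     0  0  1 ]
r1 ← r1 + 1/4·r2
  [ 1  4  -2  0  0  0 ]
  [ 0  0   0  1  0  0 ]
  [ 0  0   0  0  1  0 ]
  [ 0  0   0  0  0  1 ]

[[1, 4, -2, 0, 0, 0], [0, 0, 0, 1, 0, 0], [0, 0, 0, 0, 1, 0], [0, 0, 0, 0, 0, 1]]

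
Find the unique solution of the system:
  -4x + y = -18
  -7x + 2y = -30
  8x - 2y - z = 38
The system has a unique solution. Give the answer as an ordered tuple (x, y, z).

(6, 6, -2)

Form the augmented matrix and row-reduce:
  [ -4   1   0  |  -18 ]
  [ -7   2   0  |  -30 ]
  [  8  -2  -1  |   38 ]
ρ1 := -1/4·ρ1
ρ2 := ρ2 + 7·ρ1
ρ3 := ρ3 − 8·ρ1
ρ2 := 4·ρ2
ρ3 := -1·ρ3
ρ1 := ρ1 + 1/4·ρ2
Reading off the last column: x = 6, y = 6, z = -2.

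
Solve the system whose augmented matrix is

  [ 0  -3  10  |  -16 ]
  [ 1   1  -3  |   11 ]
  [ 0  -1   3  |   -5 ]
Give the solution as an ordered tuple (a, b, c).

Swap R1 and R2.
Multiply R2 by -1/3.
Add R2 to R3.
Multiply R3 by -3.
Add 10/3 times R3 to R2.
Add 3 times R3 to R1.
Subtract R2 from R1.
Reading off the last column: a = 6, b = 2, c = -1.

(6, 2, -1)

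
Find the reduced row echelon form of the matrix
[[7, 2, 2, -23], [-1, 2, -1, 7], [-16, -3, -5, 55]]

r1 := 1/7·r1
  [   1  2/7  2/7  -23/7 ]
  [  -1    2   -1      7 ]
  [ -16   -3   -5     55 ]
r2 := r2 + r1
  [   1   2/7   2/7  -23/7 ]
  [   0  16/7  -5/7   26/7 ]
  [ -16    -3    -5     55 ]
r3 := r3 + 16·r1
  [ 1   2/7   2/7  -23/7 ]
  [ 0  16/7  -5/7   26/7 ]
  [ 0  11/7  -3/7   17/7 ]
r2 := 7/16·r2
  [ 1   2/7    2/7  -23/7 ]
  [ 0     1  -5/16   13/8 ]
  [ 0  11/7   -3/7   17/7 ]
r3 := r3 − 11/7·r2
  [ 1  2/7    2/7  -23/7 ]
  [ 0    1  -5/16   13/8 ]
  [ 0    0   1/16   -1/8 ]
r3 := 16·r3
  [ 1  2/7    2/7  -23/7 ]
  [ 0    1  -5/16   13/8 ]
  [ 0    0      1     -2 ]
r2 := r2 + 5/16·r3
  [ 1  2/7  2/7  -23/7 ]
  [ 0    1    0      1 ]
  [ 0    0    1     -2 ]
r1 := r1 − 2/7·r3
  [ 1  2/7  0  -19/7 ]
  [ 0    1  0      1 ]
  [ 0    0  1     -2 ]
r1 := r1 − 2/7·r2
  [ 1  0  0  -3 ]
  [ 0  1  0   1 ]
  [ 0  0  1  -2 ]

[[1, 0, 0, -3], [0, 1, 0, 1], [0, 0, 1, -2]]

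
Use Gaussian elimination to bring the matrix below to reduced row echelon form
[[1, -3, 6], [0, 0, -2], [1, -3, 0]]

[[1, -3, 0], [0, 0, 1], [0, 0, 0]]

r3 := r3 − r1
r2 := -1/2·r2
r3 := r3 + 6·r2
r1 := r1 − 6·r2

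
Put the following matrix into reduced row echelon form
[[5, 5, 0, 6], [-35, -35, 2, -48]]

r1 -> 1/5·r1
  [   1    1  0  6/5 ]
  [ -35  -35  2  -48 ]
r2 -> r2 + 35·r1
  [ 1  1  0  6/5 ]
  [ 0  0  2   -6 ]
r2 -> 1/2·r2
  [ 1  1  0  6/5 ]
  [ 0  0  1   -3 ]

[[1, 1, 0, 6/5], [0, 0, 1, -3]]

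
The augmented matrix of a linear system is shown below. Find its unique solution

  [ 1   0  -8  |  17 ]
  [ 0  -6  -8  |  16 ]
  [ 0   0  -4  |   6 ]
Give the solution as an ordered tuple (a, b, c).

(5, -2/3, -3/2)

ρ2 ← -1/6·ρ2
  [ 1  0   -8  |    17 ]
  [ 0  1  4/3  |  -8/3 ]
  [ 0  0   -4  |     6 ]
ρ3 ← -1/4·ρ3
  [ 1  0   -8  |    17 ]
  [ 0  1  4/3  |  -8/3 ]
  [ 0  0    1  |  -3/2 ]
ρ2 ← ρ2 − 4/3·ρ3
  [ 1  0  -8  |    17 ]
  [ 0  1   0  |  -2/3 ]
  [ 0  0   1  |  -3/2 ]
ρ1 ← ρ1 + 8·ρ3
  [ 1  0  0  |     5 ]
  [ 0  1  0  |  -2/3 ]
  [ 0  0  1  |  -3/2 ]
Reading off the last column: a = 5, b = -2/3, c = -3/2.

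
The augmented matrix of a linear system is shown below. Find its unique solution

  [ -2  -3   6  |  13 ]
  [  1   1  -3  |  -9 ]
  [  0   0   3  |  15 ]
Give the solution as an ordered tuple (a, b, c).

r1 ← -1/2·r1
  [ 1  3/2  -3  |  -13/2 ]
  [ 1    1  -3  |     -9 ]
  [ 0    0   3  |     15 ]
r2 ← r2 − r1
  [ 1   3/2  -3  |  -13/2 ]
  [ 0  -1/2   0  |   -5/2 ]
  [ 0     0   3  |     15 ]
r2 ← -2·r2
  [ 1  3/2  -3  |  -13/2 ]
  [ 0    1   0  |      5 ]
  [ 0    0   3  |     15 ]
r3 ← 1/3·r3
  [ 1  3/2  -3  |  -13/2 ]
  [ 0    1   0  |      5 ]
  [ 0    0   1  |      5 ]
r1 ← r1 + 3·r3
  [ 1  3/2  0  |  17/2 ]
  [ 0    1  0  |     5 ]
  [ 0    0  1  |     5 ]
r1 ← r1 − 3/2·r2
  [ 1  0  0  |  1 ]
  [ 0  1  0  |  5 ]
  [ 0  0  1  |  5 ]
Reading off the last column: a = 1, b = 5, c = 5.

(1, 5, 5)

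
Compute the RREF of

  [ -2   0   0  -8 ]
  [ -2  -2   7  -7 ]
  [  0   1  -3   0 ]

r1 ← -1/2·r1
  [  1   0   0   4 ]
  [ -2  -2   7  -7 ]
  [  0   1  -3   0 ]
r2 ← r2 + 2·r1
  [ 1   0   0  4 ]
  [ 0  -2   7  1 ]
  [ 0   1  -3  0 ]
r2 ← -1/2·r2
  [ 1  0     0     4 ]
  [ 0  1  -7/2  -1/2 ]
  [ 0  1    -3     0 ]
r3 ← r3 − r2
  [ 1  0     0     4 ]
  [ 0  1  -7/2  -1/2 ]
  [ 0  0   1/2   1/2 ]
r3 ← 2·r3
  [ 1  0     0     4 ]
  [ 0  1  -7/2  -1/2 ]
  [ 0  0     1     1 ]
r2 ← r2 + 7/2·r3
  [ 1  0  0  4 ]
  [ 0  1  0  3 ]
  [ 0  0  1  1 ]

[[1, 0, 0, 4], [0, 1, 0, 3], [0, 0, 1, 1]]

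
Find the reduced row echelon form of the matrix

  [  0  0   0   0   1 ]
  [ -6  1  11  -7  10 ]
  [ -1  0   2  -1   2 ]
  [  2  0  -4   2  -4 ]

[[1, 0, -2, 1, 0], [0, 1, -1, -1, 0], [0, 0, 0, 0, 1], [0, 0, 0, 0, 0]]

R1 <=> R2
R1 -> -1/6·R1
R3 -> R3 + R1
R4 -> R4 − 2·R1
R2 <=> R3
R2 -> -6·R2
R4 -> R4 − 1/3·R2
R2 -> R2 + 2·R3
R1 -> R1 + 5/3·R3
R1 -> R1 + 1/6·R2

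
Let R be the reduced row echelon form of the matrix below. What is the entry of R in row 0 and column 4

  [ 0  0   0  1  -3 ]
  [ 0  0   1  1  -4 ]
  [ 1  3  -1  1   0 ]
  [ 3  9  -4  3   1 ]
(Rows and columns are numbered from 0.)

R1 ↔ R3
R4 -> R4 − 3·R1
R4 -> R4 + R2
R4 -> R4 − R3
R2 -> R2 − R3
R1 -> R1 − R3
R1 -> R1 + R2

2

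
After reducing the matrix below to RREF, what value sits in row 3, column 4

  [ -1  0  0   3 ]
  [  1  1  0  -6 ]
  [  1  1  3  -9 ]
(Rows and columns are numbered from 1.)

-1

Multiply r1 by -1.
  [ 1  0  0  -3 ]
  [ 1  1  0  -6 ]
  [ 1  1  3  -9 ]
Subtract r1 from r2.
  [ 1  0  0  -3 ]
  [ 0  1  0  -3 ]
  [ 1  1  3  -9 ]
Subtract r1 from r3.
  [ 1  0  0  -3 ]
  [ 0  1  0  -3 ]
  [ 0  1  3  -6 ]
Subtract r2 from r3.
  [ 1  0  0  -3 ]
  [ 0  1  0  -3 ]
  [ 0  0  3  -3 ]
Multiply r3 by 1/3.
  [ 1  0  0  -3 ]
  [ 0  1  0  -3 ]
  [ 0  0  1  -1 ]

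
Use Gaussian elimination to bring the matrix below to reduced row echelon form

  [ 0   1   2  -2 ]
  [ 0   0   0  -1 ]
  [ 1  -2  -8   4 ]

ρ1 <=> ρ3
  [ 1  -2  -8   4 ]
  [ 0   0   0  -1 ]
  [ 0   1   2  -2 ]
ρ2 <=> ρ3
  [ 1  -2  -8   4 ]
  [ 0   1   2  -2 ]
  [ 0   0   0  -1 ]
ρ3 -> -1·ρ3
  [ 1  -2  -8   4 ]
  [ 0   1   2  -2 ]
  [ 0   0   0   1 ]
ρ2 -> ρ2 + 2·ρ3
  [ 1  -2  -8  4 ]
  [ 0   1   2  0 ]
  [ 0   0   0  1 ]
ρ1 -> ρ1 − 4·ρ3
  [ 1  -2  -8  0 ]
  [ 0   1   2  0 ]
  [ 0   0   0  1 ]
ρ1 -> ρ1 + 2·ρ2
  [ 1  0  -4  0 ]
  [ 0  1   2  0 ]
  [ 0  0   0  1 ]

[[1, 0, -4, 0], [0, 1, 2, 0], [0, 0, 0, 1]]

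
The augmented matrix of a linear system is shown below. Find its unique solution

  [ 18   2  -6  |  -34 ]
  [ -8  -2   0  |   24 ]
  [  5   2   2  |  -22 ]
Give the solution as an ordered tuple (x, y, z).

(-4, 4, -5)

ρ1 ← 1/18·ρ1
  [  1  1/9  -1/3  |  -17/9 ]
  [ -8   -2     0  |     24 ]
  [  5    2     2  |    -22 ]
ρ2 ← ρ2 + 8·ρ1
  [ 1    1/9  -1/3  |  -17/9 ]
  [ 0  -10/9  -8/3  |   80/9 ]
  [ 5      2     2  |    -22 ]
ρ3 ← ρ3 − 5·ρ1
  [ 1    1/9  -1/3  |   -17/9 ]
  [ 0  -10/9  -8/3  |    80/9 ]
  [ 0   13/9  11/3  |  -113/9 ]
ρ2 ← -9/10·ρ2
  [ 1   1/9  -1/3  |   -17/9 ]
  [ 0     1  12/5  |      -8 ]
  [ 0  13/9  11/3  |  -113/9 ]
ρ3 ← ρ3 − 13/9·ρ2
  [ 1  1/9  -1/3  |  -17/9 ]
  [ 0    1  12/5  |     -8 ]
  [ 0    0   1/5  |     -1 ]
ρ3 ← 5·ρ3
  [ 1  1/9  -1/3  |  -17/9 ]
  [ 0    1  12/5  |     -8 ]
  [ 0    0     1  |     -5 ]
ρ2 ← ρ2 − 12/5·ρ3
  [ 1  1/9  -1/3  |  -17/9 ]
  [ 0    1     0  |      4 ]
  [ 0    0     1  |     -5 ]
ρ1 ← ρ1 + 1/3·ρ3
  [ 1  1/9  0  |  -32/9 ]
  [ 0    1  0  |      4 ]
  [ 0    0  1  |     -5 ]
ρ1 ← ρ1 − 1/9·ρ2
  [ 1  0  0  |  -4 ]
  [ 0  1  0  |   4 ]
  [ 0  0  1  |  -5 ]
Reading off the last column: x = -4, y = 4, z = -5.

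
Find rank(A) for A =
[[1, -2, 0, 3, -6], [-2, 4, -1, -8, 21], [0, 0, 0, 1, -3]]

rank = 3

r2 -> r2 + 2·r1
r2 -> -1·r2
r2 -> r2 − 2·r3
r1 -> r1 − 3·r3
The reduced form has 3 nonzero rows.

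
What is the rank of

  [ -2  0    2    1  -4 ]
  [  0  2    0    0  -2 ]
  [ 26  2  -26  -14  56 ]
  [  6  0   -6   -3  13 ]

rank = 4

r1 -> -1/2·r1
  [  1  0   -1  -1/2   2 ]
  [  0  2    0     0  -2 ]
  [ 26  2  -26   -14  56 ]
  [  6  0   -6    -3  13 ]
r3 -> r3 − 26·r1
  [ 1  0  -1  -1/2   2 ]
  [ 0  2   0     0  -2 ]
  [ 0  2   0    -1   4 ]
  [ 6  0  -6    -3  13 ]
r4 -> r4 − 6·r1
  [ 1  0  -1  -1/2   2 ]
  [ 0  2   0     0  -2 ]
  [ 0  2   0    -1   4 ]
  [ 0  0   0     0   1 ]
r2 -> 1/2·r2
  [ 1  0  -1  -1/2   2 ]
  [ 0  1   0     0  -1 ]
  [ 0  2   0    -1   4 ]
  [ 0  0   0     0   1 ]
r3 -> r3 − 2·r2
  [ 1  0  -1  -1/2   2 ]
  [ 0  1   0     0  -1 ]
  [ 0  0   0    -1   6 ]
  [ 0  0   0     0   1 ]
r3 -> -1·r3
  [ 1  0  -1  -1/2   2 ]
  [ 0  1   0     0  -1 ]
  [ 0  0   0     1  -6 ]
  [ 0  0   0     0   1 ]
r3 -> r3 + 6·r4
  [ 1  0  -1  -1/2   2 ]
  [ 0  1   0     0  -1 ]
  [ 0  0   0     1   0 ]
  [ 0  0   0     0   1 ]
r2 -> r2 + r4
  [ 1  0  -1  -1/2  2 ]
  [ 0  1   0     0  0 ]
  [ 0  0   0     1  0 ]
  [ 0  0   0     0  1 ]
r1 -> r1 − 2·r4
  [ 1  0  -1  -1/2  0 ]
  [ 0  1   0     0  0 ]
  [ 0  0   0     1  0 ]
  [ 0  0   0     0  1 ]
r1 -> r1 + 1/2·r3
  [ 1  0  -1  0  0 ]
  [ 0  1   0  0  0 ]
  [ 0  0   0  1  0 ]
  [ 0  0   0  0  1 ]
The reduced form has 4 nonzero rows.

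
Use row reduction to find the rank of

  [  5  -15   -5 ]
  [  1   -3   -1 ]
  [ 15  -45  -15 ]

rank = 1

r1 → 1/5·r1
  [  1   -3   -1 ]
  [  1   -3   -1 ]
  [ 15  -45  -15 ]
r2 → r2 − r1
  [  1   -3   -1 ]
  [  0    0    0 ]
  [ 15  -45  -15 ]
r3 → r3 − 15·r1
  [ 1  -3  -1 ]
  [ 0   0   0 ]
  [ 0   0   0 ]
The reduced form has 1 nonzero row.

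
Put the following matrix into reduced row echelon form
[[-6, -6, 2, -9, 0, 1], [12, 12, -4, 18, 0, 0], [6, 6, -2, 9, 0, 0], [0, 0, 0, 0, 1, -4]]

[[1, 1, -1/3, 3/2, 0, 0], [0, 0, 0, 0, 1, 0], [0, 0, 0, 0, 0, 1], [0, 0, 0, 0, 0, 0]]

Multiply r1 by -1/6.
  [  1   1  -1/3  3/2  0  -1/6 ]
  [ 12  12    -4   18  0     0 ]
  [  6   6    -2    9  0     0 ]
  [  0   0     0    0  1    -4 ]
Subtract 12 times r1 from r2.
  [ 1  1  -1/3  3/2  0  -1/6 ]
  [ 0  0     0    0  0     2 ]
  [ 6  6    -2    9  0     0 ]
  [ 0  0     0    0  1    -4 ]
Subtract 6 times r1 from r3.
  [ 1  1  -1/3  3/2  0  -1/6 ]
  [ 0  0     0    0  0     2 ]
  [ 0  0     0    0  0     1 ]
  [ 0  0     0    0  1    -4 ]
Swap r2 and r4.
  [ 1  1  -1/3  3/2  0  -1/6 ]
  [ 0  0     0    0  1    -4 ]
  [ 0  0     0    0  0     1 ]
  [ 0  0     0    0  0     2 ]
Subtract 2 times r3 from r4.
  [ 1  1  -1/3  3/2  0  -1/6 ]
  [ 0  0     0    0  1    -4 ]
  [ 0  0     0    0  0     1 ]
  [ 0  0     0    0  0     0 ]
Add 4 times r3 to r2.
  [ 1  1  -1/3  3/2  0  -1/6 ]
  [ 0  0     0    0  1     0 ]
  [ 0  0     0    0  0     1 ]
  [ 0  0     0    0  0     0 ]
Add 1/6 times r3 to r1.
  [ 1  1  -1/3  3/2  0  0 ]
  [ 0  0     0    0  1  0 ]
  [ 0  0     0    0  0  1 ]
  [ 0  0     0    0  0  0 ]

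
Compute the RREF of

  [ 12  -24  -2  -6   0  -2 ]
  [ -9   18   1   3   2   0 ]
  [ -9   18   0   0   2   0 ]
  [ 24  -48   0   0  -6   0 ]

[[1, -2, 0, 0, 0, 0], [0, 0, 1, 3, 0, 0], [0, 0, 0, 0, 1, 0], [0, 0, 0, 0, 0, 1]]

r1 -> 1/12·r1
  [  1   -2  -1/6  -1/2   0  -1/6 ]
  [ -9   18     1     3   2     0 ]
  [ -9   18     0     0   2     0 ]
  [ 24  -48     0     0  -6     0 ]
r2 -> r2 + 9·r1
  [  1   -2  -1/6  -1/2   0  -1/6 ]
  [  0    0  -1/2  -3/2   2  -3/2 ]
  [ -9   18     0     0   2     0 ]
  [ 24  -48     0     0  -6     0 ]
r3 -> r3 + 9·r1
  [  1   -2  -1/6  -1/2   0  -1/6 ]
  [  0    0  -1/2  -3/2   2  -3/2 ]
  [  0    0  -3/2  -9/2   2  -3/2 ]
  [ 24  -48     0     0  -6     0 ]
r4 -> r4 − 24·r1
  [ 1  -2  -1/6  -1/2   0  -1/6 ]
  [ 0   0  -1/2  -3/2   2  -3/2 ]
  [ 0   0  -3/2  -9/2   2  -3/2 ]
  [ 0   0     4    12  -6     4 ]
r2 -> -2·r2
  [ 1  -2  -1/6  -1/2   0  -1/6 ]
  [ 0   0     1     3  -4     3 ]
  [ 0   0  -3/2  -9/2   2  -3/2 ]
  [ 0   0     4    12  -6     4 ]
r3 -> r3 + 3/2·r2
  [ 1  -2  -1/6  -1/2   0  -1/6 ]
  [ 0   0     1     3  -4     3 ]
  [ 0   0     0     0  -4     3 ]
  [ 0   0     4    12  -6     4 ]
r4 -> r4 − 4·r2
  [ 1  -2  -1/6  -1/2   0  -1/6 ]
  [ 0   0     1     3  -4     3 ]
  [ 0   0     0     0  -4     3 ]
  [ 0   0     0     0  10    -8 ]
r3 -> -1/4·r3
  [ 1  -2  -1/6  -1/2   0  -1/6 ]
  [ 0   0     1     3  -4     3 ]
  [ 0   0     0     0   1  -3/4 ]
  [ 0   0     0     0  10    -8 ]
r4 -> r4 − 10·r3
  [ 1  -2  -1/6  -1/2   0  -1/6 ]
  [ 0   0     1     3  -4     3 ]
  [ 0   0     0     0   1  -3/4 ]
  [ 0   0     0     0   0  -1/2 ]
r4 -> -2·r4
  [ 1  -2  -1/6  -1/2   0  -1/6 ]
  [ 0   0     1     3  -4     3 ]
  [ 0   0     0     0   1  -3/4 ]
  [ 0   0     0     0   0     1 ]
r3 -> r3 + 3/4·r4
  [ 1  -2  -1/6  -1/2   0  -1/6 ]
  [ 0   0     1     3  -4     3 ]
  [ 0   0     0     0   1     0 ]
  [ 0   0     0     0   0     1 ]
r2 -> r2 − 3·r4
  [ 1  -2  -1/6  -1/2   0  -1/6 ]
  [ 0   0     1     3  -4     0 ]
  [ 0   0     0     0   1     0 ]
  [ 0   0     0     0   0     1 ]
r1 -> r1 + 1/6·r4
  [ 1  -2  -1/6  -1/2   0  0 ]
  [ 0   0     1     3  -4  0 ]
  [ 0   0     0     0   1  0 ]
  [ 0   0     0     0   0  1 ]
r2 -> r2 + 4·r3
  [ 1  -2  -1/6  -1/2  0  0 ]
  [ 0   0     1     3  0  0 ]
  [ 0   0     0     0  1  0 ]
  [ 0   0     0     0  0  1 ]
r1 -> r1 + 1/6·r2
  [ 1  -2  0  0  0  0 ]
  [ 0   0  1  3  0  0 ]
  [ 0   0  0  0  1  0 ]
  [ 0   0  0  0  0  1 ]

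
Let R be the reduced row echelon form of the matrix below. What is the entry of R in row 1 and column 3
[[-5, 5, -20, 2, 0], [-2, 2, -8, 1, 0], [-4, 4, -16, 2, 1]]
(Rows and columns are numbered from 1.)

4

r1 → -1/5·r1
r2 → r2 + 2·r1
r3 → r3 + 4·r1
r2 → 5·r2
r3 → r3 − 2/5·r2
r1 → r1 + 2/5·r2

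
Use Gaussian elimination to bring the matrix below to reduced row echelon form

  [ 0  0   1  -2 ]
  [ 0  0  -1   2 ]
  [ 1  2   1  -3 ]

ρ1 ↔ ρ3
  [ 1  2   1  -3 ]
  [ 0  0  -1   2 ]
  [ 0  0   1  -2 ]
ρ2 ← -1·ρ2
  [ 1  2  1  -3 ]
  [ 0  0  1  -2 ]
  [ 0  0  1  -2 ]
ρ3 ← ρ3 − ρ2
  [ 1  2  1  -3 ]
  [ 0  0  1  -2 ]
  [ 0  0  0   0 ]
ρ1 ← ρ1 − ρ2
  [ 1  2  0  -1 ]
  [ 0  0  1  -2 ]
  [ 0  0  0   0 ]

[[1, 2, 0, -1], [0, 0, 1, -2], [0, 0, 0, 0]]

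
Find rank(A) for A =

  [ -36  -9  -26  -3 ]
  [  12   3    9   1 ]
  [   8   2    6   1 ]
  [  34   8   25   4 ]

R1 -> -1/36·R1
  [  1  1/4  13/18  1/12 ]
  [ 12    3      9     1 ]
  [  8    2      6     1 ]
  [ 34    8     25     4 ]
R2 -> R2 − 12·R1
  [  1  1/4  13/18  1/12 ]
  [  0    0    1/3     0 ]
  [  8    2      6     1 ]
  [ 34    8     25     4 ]
R3 -> R3 − 8·R1
  [  1  1/4  13/18  1/12 ]
  [  0    0    1/3     0 ]
  [  0    0    2/9   1/3 ]
  [ 34    8     25     4 ]
R4 -> R4 − 34·R1
  [ 1   1/4  13/18  1/12 ]
  [ 0     0    1/3     0 ]
  [ 0     0    2/9   1/3 ]
  [ 0  -1/2    4/9   7/6 ]
R2 <=> R4
  [ 1   1/4  13/18  1/12 ]
  [ 0  -1/2    4/9   7/6 ]
  [ 0     0    2/9   1/3 ]
  [ 0     0    1/3     0 ]
R2 -> -2·R2
  [ 1  1/4  13/18  1/12 ]
  [ 0    1   -8/9  -7/3 ]
  [ 0    0    2/9   1/3 ]
  [ 0    0    1/3     0 ]
R3 -> 9/2·R3
  [ 1  1/4  13/18  1/12 ]
  [ 0    1   -8/9  -7/3 ]
  [ 0    0      1   3/2 ]
  [ 0    0    1/3     0 ]
R4 -> R4 − 1/3·R3
  [ 1  1/4  13/18  1/12 ]
  [ 0    1   -8/9  -7/3 ]
  [ 0    0      1   3/2 ]
  [ 0    0      0  -1/2 ]
R4 -> -2·R4
  [ 1  1/4  13/18  1/12 ]
  [ 0    1   -8/9  -7/3 ]
  [ 0    0      1   3/2 ]
  [ 0    0      0     1 ]
R3 -> R3 − 3/2·R4
  [ 1  1/4  13/18  1/12 ]
  [ 0    1   -8/9  -7/3 ]
  [ 0    0      1     0 ]
  [ 0    0      0     1 ]
R2 -> R2 + 7/3·R4
  [ 1  1/4  13/18  1/12 ]
  [ 0    1   -8/9     0 ]
  [ 0    0      1     0 ]
  [ 0    0      0     1 ]
R1 -> R1 − 1/12·R4
  [ 1  1/4  13/18  0 ]
  [ 0    1   -8/9  0 ]
  [ 0    0      1  0 ]
  [ 0    0      0  1 ]
R2 -> R2 + 8/9·R3
  [ 1  1/4  13/18  0 ]
  [ 0    1      0  0 ]
  [ 0    0      1  0 ]
  [ 0    0      0  1 ]
R1 -> R1 − 13/18·R3
  [ 1  1/4  0  0 ]
  [ 0    1  0  0 ]
  [ 0    0  1  0 ]
  [ 0    0  0  1 ]
R1 -> R1 − 1/4·R2
  [ 1  0  0  0 ]
  [ 0  1  0  0 ]
  [ 0  0  1  0 ]
  [ 0  0  0  1 ]
The reduced form has 4 nonzero rows.

rank = 4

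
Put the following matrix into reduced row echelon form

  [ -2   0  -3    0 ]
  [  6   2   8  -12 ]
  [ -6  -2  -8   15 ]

r1 := -1/2·r1
  [  1   0  3/2    0 ]
  [  6   2    8  -12 ]
  [ -6  -2   -8   15 ]
r2 := r2 − 6·r1
  [  1   0  3/2    0 ]
  [  0   2   -1  -12 ]
  [ -6  -2   -8   15 ]
r3 := r3 + 6·r1
  [ 1   0  3/2    0 ]
  [ 0   2   -1  -12 ]
  [ 0  -2    1   15 ]
r2 := 1/2·r2
  [ 1   0   3/2   0 ]
  [ 0   1  -1/2  -6 ]
  [ 0  -2     1  15 ]
r3 := r3 + 2·r2
  [ 1  0   3/2   0 ]
  [ 0  1  -1/2  -6 ]
  [ 0  0     0   3 ]
r3 := 1/3·r3
  [ 1  0   3/2   0 ]
  [ 0  1  -1/2  -6 ]
  [ 0  0     0   1 ]
r2 := r2 + 6·r3
  [ 1  0   3/2  0 ]
  [ 0  1  -1/2  0 ]
  [ 0  0     0  1 ]

[[1, 0, 3/2, 0], [0, 1, -1/2, 0], [0, 0, 0, 1]]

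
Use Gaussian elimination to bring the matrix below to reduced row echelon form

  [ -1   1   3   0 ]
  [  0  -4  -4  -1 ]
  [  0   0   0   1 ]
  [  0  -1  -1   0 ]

R1 := -1·R1
R2 := -1/4·R2
R4 := R4 + R2
R4 := R4 − 1/4·R3
R2 := R2 − 1/4·R3
R1 := R1 + R2

[[1, 0, -2, 0], [0, 1, 1, 0], [0, 0, 0, 1], [0, 0, 0, 0]]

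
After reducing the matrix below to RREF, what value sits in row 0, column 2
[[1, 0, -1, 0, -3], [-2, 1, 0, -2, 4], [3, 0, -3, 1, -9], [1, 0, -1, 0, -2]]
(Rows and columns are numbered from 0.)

R2 := R2 + 2·R1
  [ 1  0  -1   0  -3 ]
  [ 0  1  -2  -2  -2 ]
  [ 3  0  -3   1  -9 ]
  [ 1  0  -1   0  -2 ]
R3 := R3 − 3·R1
  [ 1  0  -1   0  -3 ]
  [ 0  1  -2  -2  -2 ]
  [ 0  0   0   1   0 ]
  [ 1  0  -1   0  -2 ]
R4 := R4 − R1
  [ 1  0  -1   0  -3 ]
  [ 0  1  -2  -2  -2 ]
  [ 0  0   0   1   0 ]
  [ 0  0   0   0   1 ]
R2 := R2 + 2·R4
  [ 1  0  -1   0  -3 ]
  [ 0  1  -2  -2   0 ]
  [ 0  0   0   1   0 ]
  [ 0  0   0   0   1 ]
R1 := R1 + 3·R4
  [ 1  0  -1   0  0 ]
  [ 0  1  -2  -2  0 ]
  [ 0  0   0   1  0 ]
  [ 0  0   0   0  1 ]
R2 := R2 + 2·R3
  [ 1  0  -1  0  0 ]
  [ 0  1  -2  0  0 ]
  [ 0  0   0  1  0 ]
  [ 0  0   0  0  1 ]

-1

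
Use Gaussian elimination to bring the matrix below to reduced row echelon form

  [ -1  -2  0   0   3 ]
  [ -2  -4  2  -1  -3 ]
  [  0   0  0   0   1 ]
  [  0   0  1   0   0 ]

[[1, 2, 0, 0, 0], [0, 0, 1, 0, 0], [0, 0, 0, 1, 0], [0, 0, 0, 0, 1]]

R1 → -1·R1
  [  1   2  0   0  -3 ]
  [ -2  -4  2  -1  -3 ]
  [  0   0  0   0   1 ]
  [  0   0  1   0   0 ]
R2 → R2 + 2·R1
  [ 1  2  0   0  -3 ]
  [ 0  0  2  -1  -9 ]
  [ 0  0  0   0   1 ]
  [ 0  0  1   0   0 ]
R2 → 1/2·R2
  [ 1  2  0     0    -3 ]
  [ 0  0  1  -1/2  -9/2 ]
  [ 0  0  0     0     1 ]
  [ 0  0  1     0     0 ]
R4 → R4 − R2
  [ 1  2  0     0    -3 ]
  [ 0  0  1  -1/2  -9/2 ]
  [ 0  0  0     0     1 ]
  [ 0  0  0   1/2   9/2 ]
R3 ↔ R4
  [ 1  2  0     0    -3 ]
  [ 0  0  1  -1/2  -9/2 ]
  [ 0  0  0   1/2   9/2 ]
  [ 0  0  0     0     1 ]
R3 → 2·R3
  [ 1  2  0     0    -3 ]
  [ 0  0  1  -1/2  -9/2 ]
  [ 0  0  0     1     9 ]
  [ 0  0  0     0     1 ]
R3 → R3 − 9·R4
  [ 1  2  0     0    -3 ]
  [ 0  0  1  -1/2  -9/2 ]
  [ 0  0  0     1     0 ]
  [ 0  0  0     0     1 ]
R2 → R2 + 9/2·R4
  [ 1  2  0     0  -3 ]
  [ 0  0  1  -1/2   0 ]
  [ 0  0  0     1   0 ]
  [ 0  0  0     0   1 ]
R1 → R1 + 3·R4
  [ 1  2  0     0  0 ]
  [ 0  0  1  -1/2  0 ]
  [ 0  0  0     1  0 ]
  [ 0  0  0     0  1 ]
R2 → R2 + 1/2·R3
  [ 1  2  0  0  0 ]
  [ 0  0  1  0  0 ]
  [ 0  0  0  1  0 ]
  [ 0  0  0  0  1 ]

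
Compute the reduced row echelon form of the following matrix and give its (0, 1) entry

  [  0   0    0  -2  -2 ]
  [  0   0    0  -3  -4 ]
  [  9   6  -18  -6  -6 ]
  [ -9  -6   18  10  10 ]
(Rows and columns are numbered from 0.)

R1 ↔ R3
  [  9   6  -18  -6  -6 ]
  [  0   0    0  -3  -4 ]
  [  0   0    0  -2  -2 ]
  [ -9  -6   18  10  10 ]
R1 → 1/9·R1
  [  1  2/3  -2  -2/3  -2/3 ]
  [  0    0   0    -3    -4 ]
  [  0    0   0    -2    -2 ]
  [ -9   -6  18    10    10 ]
R4 → R4 + 9·R1
  [ 1  2/3  -2  -2/3  -2/3 ]
  [ 0    0   0    -3    -4 ]
  [ 0    0   0    -2    -2 ]
  [ 0    0   0     4     4 ]
R2 → -1/3·R2
  [ 1  2/3  -2  -2/3  -2/3 ]
  [ 0    0   0     1   4/3 ]
  [ 0    0   0    -2    -2 ]
  [ 0    0   0     4     4 ]
R3 → R3 + 2·R2
  [ 1  2/3  -2  -2/3  -2/3 ]
  [ 0    0   0     1   4/3 ]
  [ 0    0   0     0   2/3 ]
  [ 0    0   0     4     4 ]
R4 → R4 − 4·R2
  [ 1  2/3  -2  -2/3  -2/3 ]
  [ 0    0   0     1   4/3 ]
  [ 0    0   0     0   2/3 ]
  [ 0    0   0     0  -4/3 ]
R3 → 3/2·R3
  [ 1  2/3  -2  -2/3  -2/3 ]
  [ 0    0   0     1   4/3 ]
  [ 0    0   0     0     1 ]
  [ 0    0   0     0  -4/3 ]
R4 → R4 + 4/3·R3
  [ 1  2/3  -2  -2/3  -2/3 ]
  [ 0    0   0     1   4/3 ]
  [ 0    0   0     0     1 ]
  [ 0    0   0     0     0 ]
R2 → R2 − 4/3·R3
  [ 1  2/3  -2  -2/3  -2/3 ]
  [ 0    0   0     1     0 ]
  [ 0    0   0     0     1 ]
  [ 0    0   0     0     0 ]
R1 → R1 + 2/3·R3
  [ 1  2/3  -2  -2/3  0 ]
  [ 0    0   0     1  0 ]
  [ 0    0   0     0  1 ]
  [ 0    0   0     0  0 ]
R1 → R1 + 2/3·R2
  [ 1  2/3  -2  0  0 ]
  [ 0    0   0  1  0 ]
  [ 0    0   0  0  1 ]
  [ 0    0   0  0  0 ]

2/3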